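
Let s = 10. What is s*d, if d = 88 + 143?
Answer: 2310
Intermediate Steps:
d = 231
s*d = 10*231 = 2310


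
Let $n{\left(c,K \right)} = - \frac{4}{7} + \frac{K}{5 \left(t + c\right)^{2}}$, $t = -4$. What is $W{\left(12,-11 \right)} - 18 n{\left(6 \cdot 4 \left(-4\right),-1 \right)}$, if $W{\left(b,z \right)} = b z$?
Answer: $- \frac{21299937}{175000} \approx -121.71$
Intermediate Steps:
$n{\left(c,K \right)} = - \frac{4}{7} + \frac{K}{5 \left(-4 + c\right)^{2}}$
$W{\left(12,-11 \right)} - 18 n{\left(6 \cdot 4 \left(-4\right),-1 \right)} = 12 \left(-11\right) - 18 \left(- \frac{4}{7} + \frac{1}{5} \left(-1\right) \frac{1}{\left(-4 + 6 \cdot 4 \left(-4\right)\right)^{2}}\right) = -132 - 18 \left(- \frac{4}{7} + \frac{1}{5} \left(-1\right) \frac{1}{\left(-4 + 24 \left(-4\right)\right)^{2}}\right) = -132 - 18 \left(- \frac{4}{7} + \frac{1}{5} \left(-1\right) \frac{1}{\left(-4 - 96\right)^{2}}\right) = -132 - 18 \left(- \frac{4}{7} + \frac{1}{5} \left(-1\right) \frac{1}{10000}\right) = -132 - 18 \left(- \frac{4}{7} - \frac{1}{50000}\right) = -132 - - \frac{1800063}{175000} = -132 + \frac{1800063}{175000} = - \frac{21299937}{175000}$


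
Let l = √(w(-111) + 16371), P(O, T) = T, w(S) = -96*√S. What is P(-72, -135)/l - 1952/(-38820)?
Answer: 488/9705 - 45*√3/√(5457 - 32*I*√111) ≈ -1.0033 - 0.032515*I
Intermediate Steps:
l = √(16371 - 96*I*√111) (l = √(-96*I*√111 + 16371) = √(16371 - 96*I*√111) ≈ 128.01 - 3.951*I)
P(-72, -135)/l - 1952/(-38820) = -135/√(16371 - 96*I*√111) - 1952/(-38820) = -135/√(16371 - 96*I*√111) - 1952*(-1/38820) = -135/√(16371 - 96*I*√111) + 488/9705 = 488/9705 - 135/√(16371 - 96*I*√111)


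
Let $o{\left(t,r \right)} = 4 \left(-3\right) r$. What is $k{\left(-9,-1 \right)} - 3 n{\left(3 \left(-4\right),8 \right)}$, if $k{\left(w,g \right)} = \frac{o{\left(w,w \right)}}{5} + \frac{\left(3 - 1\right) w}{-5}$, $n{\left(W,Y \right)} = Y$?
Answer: $\frac{6}{5} \approx 1.2$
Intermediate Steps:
$o{\left(t,r \right)} = - 12 r$
$k{\left(w,g \right)} = - \frac{14 w}{5}$ ($k{\left(w,g \right)} = \frac{\left(-12\right) w}{5} + \frac{\left(3 - 1\right) w}{-5} = - 12 w \frac{1}{5} + 2 w \left(- \frac{1}{5}\right) = - \frac{12 w}{5} - \frac{2 w}{5} = - \frac{14 w}{5}$)
$k{\left(-9,-1 \right)} - 3 n{\left(3 \left(-4\right),8 \right)} = \left(- \frac{14}{5}\right) \left(-9\right) - 24 = \frac{126}{5} - 24 = \frac{6}{5}$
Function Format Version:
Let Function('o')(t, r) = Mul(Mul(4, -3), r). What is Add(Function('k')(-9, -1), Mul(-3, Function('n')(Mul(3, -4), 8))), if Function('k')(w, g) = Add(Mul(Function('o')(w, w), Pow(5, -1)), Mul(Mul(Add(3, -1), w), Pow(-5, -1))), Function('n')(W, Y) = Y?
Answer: Rational(6, 5) ≈ 1.2000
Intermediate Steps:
Function('o')(t, r) = Mul(-12, r)
Function('k')(w, g) = Mul(Rational(-14, 5), w) (Function('k')(w, g) = Add(Mul(Mul(-12, w), Pow(5, -1)), Mul(Mul(Add(3, -1), w), Pow(-5, -1))) = Add(Mul(Mul(-12, w), Rational(1, 5)), Mul(Mul(2, w), Rational(-1, 5))) = Add(Mul(Rational(-12, 5), w), Mul(Rational(-2, 5), w)) = Mul(Rational(-14, 5), w))
Add(Function('k')(-9, -1), Mul(-3, Function('n')(Mul(3, -4), 8))) = Add(Mul(Rational(-14, 5), -9), Mul(-3, 8)) = Add(Rational(126, 5), -24) = Rational(6, 5)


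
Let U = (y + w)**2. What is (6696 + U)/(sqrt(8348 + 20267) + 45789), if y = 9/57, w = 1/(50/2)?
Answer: 34588869478302/236523128145625 - 755396918*sqrt(28615)/236523128145625 ≈ 0.14570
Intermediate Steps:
w = 1/25 (w = 1/(50*(1/2)) = 1/25 ≈ 0.040000)
y = 3/19 (y = 9*(1/57) = 3/19 ≈ 0.15789)
U = 8836/225625 (U = (3/19 + 1/25)**2 = (94/475)**2 = 8836/225625 ≈ 0.039162)
(6696 + U)/(sqrt(8348 + 20267) + 45789) = (6696 + 8836/225625)/(sqrt(8348 + 20267) + 45789) = 1510793836/(225625*(sqrt(28615) + 45789)) = 1510793836/(225625*(45789 + sqrt(28615)))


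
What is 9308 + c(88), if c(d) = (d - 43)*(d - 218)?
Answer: 3458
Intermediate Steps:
c(d) = (-218 + d)*(-43 + d) (c(d) = (-43 + d)*(-218 + d) = (-218 + d)*(-43 + d))
9308 + c(88) = 9308 + (9374 + 88² - 261*88) = 9308 + (9374 + 7744 - 22968) = 9308 - 5850 = 3458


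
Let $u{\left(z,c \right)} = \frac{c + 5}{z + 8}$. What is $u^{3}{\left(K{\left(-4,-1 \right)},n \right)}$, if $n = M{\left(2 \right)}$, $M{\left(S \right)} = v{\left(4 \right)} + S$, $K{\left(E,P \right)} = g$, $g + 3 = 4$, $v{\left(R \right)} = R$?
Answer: $\frac{1331}{729} \approx 1.8258$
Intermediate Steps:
$g = 1$ ($g = -3 + 4 = 1$)
$K{\left(E,P \right)} = 1$
$M{\left(S \right)} = 4 + S$
$n = 6$ ($n = 4 + 2 = 6$)
$u{\left(z,c \right)} = \frac{5 + c}{8 + z}$
$u^{3}{\left(K{\left(-4,-1 \right)},n \right)} = \left(\frac{5 + 6}{8 + 1}\right)^{3} = \left(\frac{1}{9} \cdot 11\right)^{3} = \left(\frac{11}{9}\right)^{3} = \frac{1331}{729}$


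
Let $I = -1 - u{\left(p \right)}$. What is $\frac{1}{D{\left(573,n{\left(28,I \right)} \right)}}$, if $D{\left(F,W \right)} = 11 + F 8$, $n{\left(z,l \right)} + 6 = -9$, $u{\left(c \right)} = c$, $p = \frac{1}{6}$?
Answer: $\frac{1}{4595} \approx 0.00021763$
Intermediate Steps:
$p = \frac{1}{6} \approx 0.16667$
$I = - \frac{7}{6}$ ($I = -1 - \frac{1}{6} = - \frac{7}{6} \approx -1.1667$)
$n{\left(z,l \right)} = -15$ ($n{\left(z,l \right)} = -6 - 9 = -15$)
$D{\left(F,W \right)} = 11 + 8 F$
$\frac{1}{D{\left(573,n{\left(28,I \right)} \right)}} = \frac{1}{11 + 8 \cdot 573} = \frac{1}{11 + 4584} = \frac{1}{4595}$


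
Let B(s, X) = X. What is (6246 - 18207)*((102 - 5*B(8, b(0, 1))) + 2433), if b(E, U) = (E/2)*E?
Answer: -30321135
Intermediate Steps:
b(E, U) = E²/2 (b(E, U) = (E*(½))*E = (E/2)*E = E²/2)
(6246 - 18207)*((102 - 5*B(8, b(0, 1))) + 2433) = (6246 - 18207)*((102 - 5*0²/2) + 2433) = -11961*((102 - 5*0/2) + 2433) = -11961*((102 - 5*0) + 2433) = -11961*((102 + 0) + 2433) = -11961*(102 + 2433) = -11961*2535 = -30321135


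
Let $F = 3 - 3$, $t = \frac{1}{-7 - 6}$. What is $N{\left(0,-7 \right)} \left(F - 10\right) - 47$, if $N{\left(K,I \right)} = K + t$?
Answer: $- \frac{601}{13} \approx -46.231$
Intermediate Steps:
$t = - \frac{1}{13}$ ($t = \frac{1}{-13} = - \frac{1}{13} \approx -0.076923$)
$N{\left(K,I \right)} = - \frac{1}{13} + K$ ($N{\left(K,I \right)} = K - \frac{1}{13} = - \frac{1}{13} + K$)
$F = 0$
$N{\left(0,-7 \right)} \left(F - 10\right) - 47 = \left(- \frac{1}{13} + 0\right) \left(0 - 10\right) - 47 = - \frac{0 - 10}{13} - 47 = \left(- \frac{1}{13}\right) \left(-10\right) - 47 = \frac{10}{13} - 47 = - \frac{601}{13}$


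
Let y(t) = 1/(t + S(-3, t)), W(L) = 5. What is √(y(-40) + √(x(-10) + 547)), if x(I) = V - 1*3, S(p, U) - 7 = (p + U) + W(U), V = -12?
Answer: √(-71 + 10082*√133)/71 ≈ 4.8011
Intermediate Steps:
S(p, U) = 12 + U + p (S(p, U) = 7 + ((p + U) + 5) = 7 + ((U + p) + 5) = 7 + (5 + U + p) = 12 + U + p)
y(t) = 1/(9 + 2*t) (y(t) = 1/(t + (12 + t - 3)) = 1/(t + (9 + t)) = 1/(9 + 2*t))
x(I) = -15 (x(I) = -12 - 1*3 = -12 - 3 = -15)
√(y(-40) + √(x(-10) + 547)) = √(1/(9 + 2*(-40)) + √(-15 + 547)) = √(1/(9 - 80) + √532) = √(1/(-71) + 2*√133) = √(-1/71 + 2*√133)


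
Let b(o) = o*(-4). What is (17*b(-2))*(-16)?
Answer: -2176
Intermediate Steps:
b(o) = -4*o
(17*b(-2))*(-16) = (17*(-4*(-2)))*(-16) = (17*8)*(-16) = 136*(-16) = -2176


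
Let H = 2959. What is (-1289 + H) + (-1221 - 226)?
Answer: 223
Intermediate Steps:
(-1289 + H) + (-1221 - 226) = (-1289 + 2959) + (-1221 - 226) = 1670 - 1447 = 223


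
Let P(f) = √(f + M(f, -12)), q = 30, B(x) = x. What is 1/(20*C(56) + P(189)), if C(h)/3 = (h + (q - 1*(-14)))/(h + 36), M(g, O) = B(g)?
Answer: 5750/341673 - 529*√42/683346 ≈ 0.011812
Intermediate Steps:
M(g, O) = g
P(f) = √2*√f (P(f) = √(f + f) = √(2*f) = √2*√f)
C(h) = 3*(44 + h)/(36 + h) (C(h) = 3*((h + (30 - 1*(-14)))/(h + 36)) = 3*((h + (30 + 14))/(36 + h)) = 3*((h + 44)/(36 + h)) = 3*((44 + h)/(36 + h)) = 3*(44 + h)/(36 + h))
1/(20*C(56) + P(189)) = 1/(20*(3*(44 + 56)/(36 + 56)) + √2*√189) = 1/(20*(3*100/92) + √2*(3*√21)) = 1/(20*(3*(1/92)*100) + 3*√42) = 1/(20*(75/23) + 3*√42) = 1/(1500/23 + 3*√42)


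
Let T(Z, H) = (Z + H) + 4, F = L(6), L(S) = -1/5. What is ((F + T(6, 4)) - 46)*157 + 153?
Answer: -24512/5 ≈ -4902.4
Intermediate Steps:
L(S) = -⅕ (L(S) = -1*⅕ = -⅕)
F = -⅕ ≈ -0.20000
T(Z, H) = 4 + H + Z (T(Z, H) = (H + Z) + 4 = 4 + H + Z)
((F + T(6, 4)) - 46)*157 + 153 = ((-⅕ + (4 + 4 + 6)) - 46)*157 + 153 = ((-⅕ + 14) - 46)*157 + 153 = (69/5 - 46)*157 + 153 = -161/5*157 + 153 = -25277/5 + 153 = -24512/5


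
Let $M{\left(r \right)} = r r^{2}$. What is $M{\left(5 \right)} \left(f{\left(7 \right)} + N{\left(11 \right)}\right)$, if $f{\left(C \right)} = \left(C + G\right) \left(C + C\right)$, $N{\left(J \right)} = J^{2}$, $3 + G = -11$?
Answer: $2875$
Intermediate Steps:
$G = -14$ ($G = -3 - 11 = -14$)
$M{\left(r \right)} = r^{3}$
$f{\left(C \right)} = 2 C \left(-14 + C\right)$ ($f{\left(C \right)} = \left(C - 14\right) \left(C + C\right) = \left(-14 + C\right) 2 C = 2 C \left(-14 + C\right)$)
$M{\left(5 \right)} \left(f{\left(7 \right)} + N{\left(11 \right)}\right) = 5^{3} \left(2 \cdot 7 \left(-14 + 7\right) + 11^{2}\right) = 125 \left(2 \cdot 7 \left(-7\right) + 121\right) = 125 \left(-98 + 121\right) = 125 \cdot 23 = 2875$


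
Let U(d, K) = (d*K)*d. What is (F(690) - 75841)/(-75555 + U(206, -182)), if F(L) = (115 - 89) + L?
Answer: 75125/7798907 ≈ 0.0096328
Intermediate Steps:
U(d, K) = K*d² (U(d, K) = (K*d)*d = K*d²)
F(L) = 26 + L
(F(690) - 75841)/(-75555 + U(206, -182)) = ((26 + 690) - 75841)/(-75555 - 182*206²) = (716 - 75841)/(-75555 - 182*42436) = -75125/(-75555 - 7723352) = -75125/(-7798907) = -75125*(-1/7798907) = 75125/7798907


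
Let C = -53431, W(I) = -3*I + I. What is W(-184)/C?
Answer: -368/53431 ≈ -0.0068874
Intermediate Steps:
W(I) = -2*I
W(-184)/C = -2*(-184)/(-53431) = 368*(-1/53431) = -368/53431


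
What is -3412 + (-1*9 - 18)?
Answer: -3439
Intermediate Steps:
-3412 + (-1*9 - 18) = -3412 + (-9 - 18) = -3412 - 27 = -3439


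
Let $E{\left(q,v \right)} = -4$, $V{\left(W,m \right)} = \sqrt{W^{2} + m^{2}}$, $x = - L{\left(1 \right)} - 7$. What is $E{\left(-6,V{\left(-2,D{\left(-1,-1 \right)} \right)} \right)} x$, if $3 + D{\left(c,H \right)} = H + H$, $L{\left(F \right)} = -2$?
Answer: $20$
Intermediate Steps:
$D{\left(c,H \right)} = -3 + 2 H$ ($D{\left(c,H \right)} = -3 + \left(H + H\right) = -3 + 2 H$)
$x = -5$ ($x = \left(-1\right) \left(-2\right) - 7 = 2 - 7 = -5$)
$E{\left(-6,V{\left(-2,D{\left(-1,-1 \right)} \right)} \right)} x = \left(-4\right) \left(-5\right) = 20$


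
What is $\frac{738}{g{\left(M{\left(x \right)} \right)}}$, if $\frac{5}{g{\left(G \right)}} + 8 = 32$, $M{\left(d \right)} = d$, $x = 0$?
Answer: $\frac{17712}{5} \approx 3542.4$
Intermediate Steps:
$g{\left(G \right)} = \frac{5}{24}$ ($g{\left(G \right)} = \frac{5}{-8 + 32} = \frac{5}{24}$)
$\frac{738}{g{\left(M{\left(x \right)} \right)}} = \frac{738}{\frac{5}{24}} = 738 \cdot \frac{24}{5} = \frac{17712}{5}$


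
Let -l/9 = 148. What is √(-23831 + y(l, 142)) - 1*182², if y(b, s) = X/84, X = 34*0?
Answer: -33124 + I*√23831 ≈ -33124.0 + 154.37*I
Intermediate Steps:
l = -1332 (l = -9*148 = -1332)
X = 0
y(b, s) = 0 (y(b, s) = 0/84 = 0*(1/84) = 0)
√(-23831 + y(l, 142)) - 1*182² = √(-23831 + 0) - 1*182² = √(-23831) - 1*33124 = I*√23831 - 33124 = -33124 + I*√23831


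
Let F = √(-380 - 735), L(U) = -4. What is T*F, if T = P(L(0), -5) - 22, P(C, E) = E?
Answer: -27*I*√1115 ≈ -901.57*I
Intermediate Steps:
T = -27 (T = -5 - 22 = -27)
F = I*√1115 (F = √(-1115) = I*√1115 ≈ 33.392*I)
T*F = -27*I*√1115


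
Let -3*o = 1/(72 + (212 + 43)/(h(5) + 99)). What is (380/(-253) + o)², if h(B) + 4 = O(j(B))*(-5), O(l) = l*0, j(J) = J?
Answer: 21755365009/9586563921 ≈ 2.2694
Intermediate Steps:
O(l) = 0
h(B) = -4 (h(B) = -4 + 0*(-5) = -4 + 0 = -4)
o = -19/4257 (o = -1/(3*(72 + (212 + 43)/(-4 + 99))) = -1/(3*(72 + 255/95)) = -1/(3*(72 + 255*(1/95))) = -1/(3*(72 + 51/19)) = -1/(3*1419/19) = -⅓*19/1419 = -19/4257 ≈ -0.0044632)
(380/(-253) + o)² = (380/(-253) - 19/4257)² = (380*(-1/253) - 19/4257)² = (-380/253 - 19/4257)² = (-147497/97911)² = 21755365009/9586563921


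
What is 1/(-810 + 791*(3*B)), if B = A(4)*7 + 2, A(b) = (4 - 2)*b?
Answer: 1/136824 ≈ 7.3087e-6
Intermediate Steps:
A(b) = 2*b
B = 58 (B = (2*4)*7 + 2 = 8*7 + 2 = 56 + 2 = 58)
1/(-810 + 791*(3*B)) = 1/(-810 + 791*(3*58)) = 1/(-810 + 791*174) = 1/(-810 + 137634) = 1/136824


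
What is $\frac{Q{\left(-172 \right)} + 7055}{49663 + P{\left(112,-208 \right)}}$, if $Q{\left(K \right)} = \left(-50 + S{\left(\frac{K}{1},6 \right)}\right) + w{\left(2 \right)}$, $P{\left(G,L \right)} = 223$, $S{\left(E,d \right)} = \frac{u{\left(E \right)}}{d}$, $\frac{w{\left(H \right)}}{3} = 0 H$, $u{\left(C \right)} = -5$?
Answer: $\frac{42025}{299316} \approx 0.1404$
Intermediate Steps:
$w{\left(H \right)} = 0$ ($w{\left(H \right)} = 3 \cdot 0 H = 3 \cdot 0 = 0$)
$S{\left(E,d \right)} = - \frac{5}{d}$
$Q{\left(K \right)} = - \frac{305}{6}$ ($Q{\left(K \right)} = \left(-50 - \frac{5}{6}\right) + 0 = - \frac{305}{6} + 0 = - \frac{305}{6}$)
$\frac{Q{\left(-172 \right)} + 7055}{49663 + P{\left(112,-208 \right)}} = \frac{- \frac{305}{6} + 7055}{49663 + 223} = \frac{42025}{6 \cdot 49886} = \frac{42025}{6} \cdot \frac{1}{49886} = \frac{42025}{299316}$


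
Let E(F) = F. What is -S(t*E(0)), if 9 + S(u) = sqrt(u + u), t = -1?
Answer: 9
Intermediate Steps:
S(u) = -9 + sqrt(2)*sqrt(u) (S(u) = -9 + sqrt(u + u) = -9 + sqrt(2*u) = -9 + sqrt(2)*sqrt(u))
-S(t*E(0)) = -(-9 + sqrt(2)*sqrt(-1*0)) = -(-9 + sqrt(2)*sqrt(0)) = -(-9 + sqrt(2)*0) = -(-9 + 0) = -1*(-9) = 9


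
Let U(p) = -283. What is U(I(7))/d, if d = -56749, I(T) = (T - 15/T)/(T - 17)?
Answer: 283/56749 ≈ 0.0049869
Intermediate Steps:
I(T) = (T - 15/T)/(-17 + T)
U(I(7))/d = -283/(-56749) = -283*(-1/56749) = 283/56749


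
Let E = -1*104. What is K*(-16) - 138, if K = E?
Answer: 1526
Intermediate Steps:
E = -104
K = -104
K*(-16) - 138 = -104*(-16) - 138 = 1664 - 138 = 1526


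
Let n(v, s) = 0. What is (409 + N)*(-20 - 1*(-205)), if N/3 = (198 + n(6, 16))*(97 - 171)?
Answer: -8056195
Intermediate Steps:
N = -43956 (N = 3*((198 + 0)*(97 - 171)) = 3*(198*(-74)) = 3*(-14652) = -43956)
(409 + N)*(-20 - 1*(-205)) = (409 - 43956)*(-20 - 1*(-205)) = -43547*(-20 + 205) = -43547*185 = -8056195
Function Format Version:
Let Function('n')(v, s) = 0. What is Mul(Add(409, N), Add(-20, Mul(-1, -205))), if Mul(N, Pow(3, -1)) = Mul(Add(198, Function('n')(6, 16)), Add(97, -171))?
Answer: -8056195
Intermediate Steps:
N = -43956 (N = Mul(3, Mul(Add(198, 0), Add(97, -171))) = Mul(3, Mul(198, -74)) = Mul(3, -14652) = -43956)
Mul(Add(409, N), Add(-20, Mul(-1, -205))) = Mul(Add(409, -43956), Add(-20, Mul(-1, -205))) = Mul(-43547, Add(-20, 205)) = Mul(-43547, 185) = -8056195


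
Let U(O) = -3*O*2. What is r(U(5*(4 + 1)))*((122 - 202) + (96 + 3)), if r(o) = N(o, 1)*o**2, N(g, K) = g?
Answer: -64125000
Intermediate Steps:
U(O) = -6*O
r(o) = o**3 (r(o) = o*o**2 = o**3)
r(U(5*(4 + 1)))*((122 - 202) + (96 + 3)) = (-30*(4 + 1))**3*((122 - 202) + (96 + 3)) = (-30*5)**3*(-80 + 99) = (-6*25)**3*19 = (-150)**3*19 = -3375000*19 = -64125000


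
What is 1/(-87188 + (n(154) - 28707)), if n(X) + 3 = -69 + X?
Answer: -1/115813 ≈ -8.6346e-6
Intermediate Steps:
n(X) = -72 + X (n(X) = -3 + (-69 + X) = -72 + X)
1/(-87188 + (n(154) - 28707)) = 1/(-87188 + ((-72 + 154) - 28707)) = 1/(-87188 + (82 - 28707)) = 1/(-87188 - 28625) = 1/(-115813) = -1/115813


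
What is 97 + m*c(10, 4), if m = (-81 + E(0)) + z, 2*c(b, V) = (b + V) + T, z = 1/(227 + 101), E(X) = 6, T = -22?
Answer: 32553/82 ≈ 396.99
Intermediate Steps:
z = 1/328 ≈ 0.0030488
c(b, V) = -11 + V/2 + b/2 (c(b, V) = ((b + V) - 22)/2 = ((V + b) - 22)/2 = (-22 + V + b)/2 = -11 + V/2 + b/2)
m = -24599/328 (m = (-81 + 6) + 1/328 = -75 + 1/328 = -24599/328 ≈ -74.997)
97 + m*c(10, 4) = 97 - 24599*(-11 + (1/2)*4 + (1/2)*10)/328 = 97 - 24599*(-11 + 2 + 5)/328 = 97 - 24599/328*(-4) = 97 + 24599/82 = 32553/82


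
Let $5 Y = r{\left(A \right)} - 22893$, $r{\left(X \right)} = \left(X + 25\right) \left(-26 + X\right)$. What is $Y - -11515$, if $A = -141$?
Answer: $\frac{54054}{5} \approx 10811.0$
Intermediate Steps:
$r{\left(X \right)} = \left(-26 + X\right) \left(25 + X\right)$ ($r{\left(X \right)} = \left(25 + X\right) \left(-26 + X\right) = \left(-26 + X\right) \left(25 + X\right)$)
$Y = - \frac{3521}{5}$ ($Y = \frac{\left(-650 + \left(-141\right)^{2} - -141\right) - 22893}{5} = \frac{\left(-650 + 19881 + 141\right) - 22893}{5} = \frac{19372 - 22893}{5} = \frac{1}{5} \left(-3521\right) = - \frac{3521}{5} \approx -704.2$)
$Y - -11515 = - \frac{3521}{5} - -11515 = - \frac{3521}{5} + 11515 = \frac{54054}{5}$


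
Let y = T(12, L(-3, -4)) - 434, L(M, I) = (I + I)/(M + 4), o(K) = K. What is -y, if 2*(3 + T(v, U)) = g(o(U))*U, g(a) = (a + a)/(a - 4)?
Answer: 1327/3 ≈ 442.33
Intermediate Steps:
L(M, I) = 2*I/(4 + M) (L(M, I) = (2*I)/(4 + M) = 2*I/(4 + M))
g(a) = 2*a/(-4 + a) (g(a) = (2*a)/(-4 + a) = 2*a/(-4 + a))
T(v, U) = -3 + U²/(-4 + U) (T(v, U) = -3 + ((2*U/(-4 + U))*U)/2 = -3 + (2*U²/(-4 + U))/2 = -3 + U²/(-4 + U))
y = -1327/3 (y = (12 + (2*(-4)/(4 - 3))² - 6*(-4)/(4 - 3))/(-4 + 2*(-4)/(4 - 3)) - 434 = (12 + (2*(-4)/1)² - 6*(-4)/1)/(-4 + 2*(-4)/1) - 434 = (12 + (2*(-4)*1)² - 6*(-4))/(-4 + 2*(-4)*1) - 434 = (12 + (-8)² - 3*(-8))/(-4 - 8) - 434 = (12 + 64 + 24)/(-12) - 434 = -1/12*100 - 434 = -25/3 - 434 = -1327/3 ≈ -442.33)
-y = -1*(-1327/3) = 1327/3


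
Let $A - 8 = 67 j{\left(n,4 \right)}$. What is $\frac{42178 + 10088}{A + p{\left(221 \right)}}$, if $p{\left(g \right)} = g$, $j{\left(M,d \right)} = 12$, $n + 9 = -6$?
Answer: $\frac{52266}{1033} \approx 50.596$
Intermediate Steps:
$n = -15$ ($n = -9 - 6 = -15$)
$A = 812$ ($A = 8 + 67 \cdot 12 = 8 + 804 = 812$)
$\frac{42178 + 10088}{A + p{\left(221 \right)}} = \frac{42178 + 10088}{812 + 221} = \frac{52266}{1033}$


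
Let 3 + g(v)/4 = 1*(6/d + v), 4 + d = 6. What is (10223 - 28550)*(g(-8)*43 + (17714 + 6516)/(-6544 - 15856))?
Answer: 56532618801/2240 ≈ 2.5238e+7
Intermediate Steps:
d = 2 (d = -4 + 6 = 2)
g(v) = 4*v (g(v) = -12 + 4*(1*(6/2 + v)) = -12 + 4*(1*(6*(½) + v)) = -12 + 4*(1*(3 + v)) = -12 + 4*(3 + v) = -12 + (12 + 4*v) = 4*v)
(10223 - 28550)*(g(-8)*43 + (17714 + 6516)/(-6544 - 15856)) = (10223 - 28550)*((4*(-8))*43 + (17714 + 6516)/(-6544 - 15856)) = -18327*(-32*43 + 24230/(-22400)) = -18327*(-1376 + 24230*(-1/22400)) = -18327*(-1376 - 2423/2240) = -18327*(-3084663/2240) = 56532618801/2240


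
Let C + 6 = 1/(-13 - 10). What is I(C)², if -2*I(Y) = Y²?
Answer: 373301041/1119364 ≈ 333.49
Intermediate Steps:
C = -139/23 (C = -6 + 1/(-13 - 10) = -6 + 1/(-23) = -6 - 1/23 = -139/23 ≈ -6.0435)
I(Y) = -Y²/2
I(C)² = (-(-139/23)²/2)² = (-½*19321/529)² = (-19321/1058)² = 373301041/1119364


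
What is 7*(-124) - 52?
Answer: -920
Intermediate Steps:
7*(-124) - 52 = -868 - 52 = -920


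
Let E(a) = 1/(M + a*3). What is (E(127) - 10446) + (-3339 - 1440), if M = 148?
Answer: -8054024/529 ≈ -15225.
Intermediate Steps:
E(a) = 1/(148 + 3*a) (E(a) = 1/(148 + a*3) = 1/(148 + 3*a))
(E(127) - 10446) + (-3339 - 1440) = (1/(148 + 3*127) - 10446) + (-3339 - 1440) = (1/(148 + 381) - 10446) - 4779 = (1/529 - 10446) - 4779 = -5525933/529 - 4779 = -8054024/529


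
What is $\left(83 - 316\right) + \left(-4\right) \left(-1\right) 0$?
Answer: $-233$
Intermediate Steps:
$\left(83 - 316\right) + \left(-4\right) \left(-1\right) 0 = -233 + 4 \cdot 0 = -233 + 0 = -233$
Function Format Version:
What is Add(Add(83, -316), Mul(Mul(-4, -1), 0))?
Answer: -233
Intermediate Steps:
Add(Add(83, -316), Mul(Mul(-4, -1), 0)) = Add(-233, Mul(4, 0)) = Add(-233, 0) = -233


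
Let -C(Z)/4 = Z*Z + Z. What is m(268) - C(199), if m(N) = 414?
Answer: 159614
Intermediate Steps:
C(Z) = -4*Z - 4*Z² (C(Z) = -4*(Z*Z + Z) = -4*(Z² + Z) = -4*(Z + Z²) = -4*Z - 4*Z²)
m(268) - C(199) = 414 - (-4)*199*(1 + 199) = 414 - (-4)*199*200 = 414 - 1*(-159200) = 414 + 159200 = 159614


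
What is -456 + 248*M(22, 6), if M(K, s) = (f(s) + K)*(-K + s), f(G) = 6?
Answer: -111560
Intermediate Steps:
M(K, s) = (6 + K)*(s - K) (M(K, s) = (6 + K)*(-K + s) = (6 + K)*(s - K))
-456 + 248*M(22, 6) = -456 + 248*(-1*22² - 6*22 + 6*6 + 22*6) = -456 + 248*(-1*484 - 132 + 36 + 132) = -456 + 248*(-484 - 132 + 36 + 132) = -456 + 248*(-448) = -456 - 111104 = -111560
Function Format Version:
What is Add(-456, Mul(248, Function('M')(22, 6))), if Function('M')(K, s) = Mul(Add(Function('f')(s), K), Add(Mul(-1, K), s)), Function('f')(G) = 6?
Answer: -111560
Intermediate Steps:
Function('M')(K, s) = Mul(Add(6, K), Add(s, Mul(-1, K))) (Function('M')(K, s) = Mul(Add(6, K), Add(Mul(-1, K), s)) = Mul(Add(6, K), Add(s, Mul(-1, K))))
Add(-456, Mul(248, Function('M')(22, 6))) = Add(-456, Mul(248, Add(Mul(-1, Pow(22, 2)), Mul(-6, 22), Mul(6, 6), Mul(22, 6)))) = Add(-456, Mul(248, Add(Mul(-1, 484), -132, 36, 132))) = Add(-456, Mul(248, Add(-484, -132, 36, 132))) = Add(-456, Mul(248, -448)) = Add(-456, -111104) = -111560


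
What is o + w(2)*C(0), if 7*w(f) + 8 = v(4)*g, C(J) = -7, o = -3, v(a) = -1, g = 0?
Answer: 5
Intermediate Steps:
w(f) = -8/7 (w(f) = -8/7 + (-1*0)/7 = -8/7 + (⅐)*0 = -8/7 + 0 = -8/7)
o + w(2)*C(0) = -3 - 8/7*(-7) = -3 + 8 = 5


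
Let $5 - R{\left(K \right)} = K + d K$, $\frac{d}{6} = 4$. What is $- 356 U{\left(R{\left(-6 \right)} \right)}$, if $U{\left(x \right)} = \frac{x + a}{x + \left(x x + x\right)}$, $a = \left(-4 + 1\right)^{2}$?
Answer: $- \frac{58384}{24335} \approx -2.3992$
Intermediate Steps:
$d = 24$ ($d = 6 \cdot 4 = 24$)
$a = 9$ ($a = \left(-3\right)^{2} = 9$)
$R{\left(K \right)} = 5 - 25 K$ ($R{\left(K \right)} = 5 - \left(K + 24 K\right) = 5 - 25 K$)
$U{\left(x \right)} = \frac{9 + x}{x^{2} + 2 x}$ ($U{\left(x \right)} = \frac{x + 9}{x + \left(x x + x\right)} = \frac{9 + x}{x + \left(x^{2} + x\right)} = \frac{9 + x}{x + \left(x + x^{2}\right)} = \frac{9 + x}{x^{2} + 2 x}$)
$- 356 U{\left(R{\left(-6 \right)} \right)} = - 356 \frac{9 + \left(5 - -150\right)}{\left(5 - -150\right) \left(2 + \left(5 - -150\right)\right)} = - 356 \frac{9 + \left(5 + 150\right)}{\left(5 + 150\right) \left(2 + \left(5 + 150\right)\right)} = - 356 \frac{9 + 155}{155 \left(2 + 155\right)} = - 356 \cdot \frac{1}{155} \cdot \frac{1}{157} \cdot 164 = \left(-356\right) \frac{164}{24335} = - \frac{58384}{24335}$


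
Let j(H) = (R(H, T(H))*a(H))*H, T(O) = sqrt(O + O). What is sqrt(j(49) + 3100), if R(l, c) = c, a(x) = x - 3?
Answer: sqrt(3100 + 15778*sqrt(2)) ≈ 159.42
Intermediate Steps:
a(x) = -3 + x
T(O) = sqrt(2)*sqrt(O) (T(O) = sqrt(2*O) = sqrt(2)*sqrt(O))
j(H) = sqrt(2)*H**(3/2)*(-3 + H) (j(H) = ((sqrt(2)*sqrt(H))*(-3 + H))*H = (sqrt(2)*sqrt(H)*(-3 + H))*H = sqrt(2)*H**(3/2)*(-3 + H))
sqrt(j(49) + 3100) = sqrt(sqrt(2)*49**(3/2)*(-3 + 49) + 3100) = sqrt(sqrt(2)*343*46 + 3100) = sqrt(15778*sqrt(2) + 3100) = sqrt(3100 + 15778*sqrt(2))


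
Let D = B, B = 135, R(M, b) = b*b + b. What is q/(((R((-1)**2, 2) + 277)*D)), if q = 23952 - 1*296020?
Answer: -272068/38205 ≈ -7.1213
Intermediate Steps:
R(M, b) = b + b**2 (R(M, b) = b**2 + b = b + b**2)
D = 135
q = -272068 (q = 23952 - 296020 = -272068)
q/(((R((-1)**2, 2) + 277)*D)) = -272068*1/(135*(2*(1 + 2) + 277)) = -272068*1/(135*(2*3 + 277)) = -272068*1/(135*(6 + 277)) = -272068/(283*135) = -272068/38205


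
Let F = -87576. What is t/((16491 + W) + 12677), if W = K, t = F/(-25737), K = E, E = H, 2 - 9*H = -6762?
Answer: 65682/577529701 ≈ 0.00011373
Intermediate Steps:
H = 6764/9 (H = 2/9 - 1/9*(-6762) = 2/9 + 2254/3 = 6764/9 ≈ 751.56)
E = 6764/9 ≈ 751.56
K = 6764/9 ≈ 751.56
t = 29192/8579 (t = -87576/(-25737) = -87576*(-1/25737) = 29192/8579 ≈ 3.4027)
W = 6764/9 ≈ 751.56
t/((16491 + W) + 12677) = 29192/(8579*((16491 + 6764/9) + 12677)) = 29192/(8579*(155183/9 + 12677)) = 29192/(8579*(269276/9)) = (29192/8579)*(9/269276) = 65682/577529701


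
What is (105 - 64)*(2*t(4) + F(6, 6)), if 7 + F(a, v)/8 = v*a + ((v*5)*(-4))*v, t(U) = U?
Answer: -226320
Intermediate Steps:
F(a, v) = -56 - 160*v² + 8*a*v (F(a, v) = -56 + 8*(v*a + ((v*5)*(-4))*v) = -56 + 8*(a*v + ((5*v)*(-4))*v) = -56 + 8*(a*v + (-20*v)*v) = -56 + 8*(a*v - 20*v²) = -56 + 8*(-20*v² + a*v) = -56 + (-160*v² + 8*a*v) = -56 - 160*v² + 8*a*v)
(105 - 64)*(2*t(4) + F(6, 6)) = (105 - 64)*(2*4 + (-56 - 160*6² + 8*6*6)) = 41*(8 + (-56 - 160*36 + 288)) = 41*(8 + (-56 - 5760 + 288)) = 41*(8 - 5528) = 41*(-5520) = -226320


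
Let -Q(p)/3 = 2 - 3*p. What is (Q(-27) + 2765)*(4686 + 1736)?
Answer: 16157752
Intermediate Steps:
Q(p) = -6 + 9*p (Q(p) = -3*(2 - 3*p) = -6 + 9*p)
(Q(-27) + 2765)*(4686 + 1736) = ((-6 + 9*(-27)) + 2765)*(4686 + 1736) = ((-6 - 243) + 2765)*6422 = (-249 + 2765)*6422 = 2516*6422 = 16157752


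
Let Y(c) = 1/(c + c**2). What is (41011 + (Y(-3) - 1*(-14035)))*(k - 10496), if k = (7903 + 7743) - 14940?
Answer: -1616705915/3 ≈ -5.3890e+8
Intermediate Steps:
k = 706 (k = 15646 - 14940 = 706)
(41011 + (Y(-3) - 1*(-14035)))*(k - 10496) = (41011 + (1/((-3)*(1 - 3)) - 1*(-14035)))*(706 - 10496) = (41011 + (-1/3/(-2) + 14035))*(-9790) = (41011 + (-1/3*(-1/2) + 14035))*(-9790) = (41011 + (1/6 + 14035))*(-9790) = (41011 + 84211/6)*(-9790) = (330277/6)*(-9790) = -1616705915/3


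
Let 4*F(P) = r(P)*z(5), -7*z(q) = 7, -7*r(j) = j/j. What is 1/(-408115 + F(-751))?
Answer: -28/11427219 ≈ -2.4503e-6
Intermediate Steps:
r(j) = -⅐ (r(j) = -j/(7*j) = -⅐*1 = -⅐)
z(q) = -1 (z(q) = -⅐*7 = -1)
F(P) = 1/28 (F(P) = (-⅐*(-1))/4 = (¼)*(⅐) = 1/28)
1/(-408115 + F(-751)) = 1/(-408115 + 1/28) = 1/(-11427219/28) = -28/11427219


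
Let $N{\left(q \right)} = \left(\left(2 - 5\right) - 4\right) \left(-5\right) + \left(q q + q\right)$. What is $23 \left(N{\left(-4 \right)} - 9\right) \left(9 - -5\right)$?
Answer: $12236$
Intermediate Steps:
$N{\left(q \right)} = 35 + q + q^{2}$ ($N{\left(q \right)} = \left(-3 - 4\right) \left(-5\right) + \left(q^{2} + q\right) = \left(-7\right) \left(-5\right) + \left(q + q^{2}\right) = 35 + \left(q + q^{2}\right) = 35 + q + q^{2}$)
$23 \left(N{\left(-4 \right)} - 9\right) \left(9 - -5\right) = 23 \left(\left(35 - 4 + \left(-4\right)^{2}\right) - 9\right) \left(9 - -5\right) = 23 \left(\left(35 - 4 + 16\right) - 9\right) \left(9 + 5\right) = 23 \left(47 - 9\right) 14 = 23 \cdot 38 \cdot 14 = 874 \cdot 14 = 12236$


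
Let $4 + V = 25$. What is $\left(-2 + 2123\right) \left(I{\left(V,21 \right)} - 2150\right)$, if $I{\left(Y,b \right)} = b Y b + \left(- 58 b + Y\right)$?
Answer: $12543594$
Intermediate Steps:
$V = 21$ ($V = -4 + 25 = 21$)
$I{\left(Y,b \right)} = Y - 58 b + Y b^{2}$ ($I{\left(Y,b \right)} = Y b b + \left(Y - 58 b\right) = Y b^{2} + \left(Y - 58 b\right) = Y - 58 b + Y b^{2}$)
$\left(-2 + 2123\right) \left(I{\left(V,21 \right)} - 2150\right) = \left(-2 + 2123\right) \left(\left(21 - 1218 + 21 \cdot 21^{2}\right) - 2150\right) = 2121 \left(\left(21 - 1218 + 21 \cdot 441\right) - 2150\right) = 2121 \left(\left(21 - 1218 + 9261\right) - 2150\right) = 2121 \left(8064 - 2150\right) = 2121 \cdot 5914 = 12543594$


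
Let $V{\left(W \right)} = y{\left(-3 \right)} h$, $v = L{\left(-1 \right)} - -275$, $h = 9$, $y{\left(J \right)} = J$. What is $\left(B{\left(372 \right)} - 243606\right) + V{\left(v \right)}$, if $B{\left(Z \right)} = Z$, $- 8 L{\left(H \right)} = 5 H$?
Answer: $-243261$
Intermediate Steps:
$L{\left(H \right)} = - \frac{5 H}{8}$
$v = \frac{2205}{8}$ ($v = \left(- \frac{5}{8}\right) \left(-1\right) - -275 = \frac{5}{8} + 275 = \frac{2205}{8} \approx 275.63$)
$V{\left(W \right)} = -27$ ($V{\left(W \right)} = \left(-3\right) 9 = -27$)
$\left(B{\left(372 \right)} - 243606\right) + V{\left(v \right)} = \left(372 - 243606\right) - 27 = -243234 - 27 = -243261$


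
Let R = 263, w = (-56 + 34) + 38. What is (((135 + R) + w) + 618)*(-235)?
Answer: -242520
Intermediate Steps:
w = 16 (w = -22 + 38 = 16)
(((135 + R) + w) + 618)*(-235) = (((135 + 263) + 16) + 618)*(-235) = ((398 + 16) + 618)*(-235) = (414 + 618)*(-235) = 1032*(-235) = -242520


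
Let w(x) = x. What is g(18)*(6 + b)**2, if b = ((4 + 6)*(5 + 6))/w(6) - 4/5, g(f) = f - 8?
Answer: 249218/45 ≈ 5538.2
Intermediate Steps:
g(f) = -8 + f
b = 263/15 (b = ((4 + 6)*(5 + 6))/6 - 4/5 = (10*11)*(1/6) - 4*1/5 = 110*(1/6) - 4/5 = 55/3 - 4/5 = 263/15 ≈ 17.533)
g(18)*(6 + b)**2 = (-8 + 18)*(6 + 263/15)**2 = 10*(353/15)**2 = 10*(124609/225) = 249218/45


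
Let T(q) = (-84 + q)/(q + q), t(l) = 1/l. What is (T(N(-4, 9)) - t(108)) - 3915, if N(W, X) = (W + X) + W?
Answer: -427303/108 ≈ -3956.5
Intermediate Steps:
N(W, X) = X + 2*W
t(l) = 1/l
T(q) = (-84 + q)/(2*q) (T(q) = (-84 + q)/((2*q)) = (-84 + q)*(1/(2*q)) = (-84 + q)/(2*q))
(T(N(-4, 9)) - t(108)) - 3915 = ((-84 + (9 + 2*(-4)))/(2*(9 + 2*(-4))) - 1/108) - 3915 = ((-84 + (9 - 8))/(2*(9 - 8)) - 1*1/108) - 3915 = ((½)*(-84 + 1)/1 - 1/108) - 3915 = ((½)*1*(-83) - 1/108) - 3915 = (-83/2 - 1/108) - 3915 = -4483/108 - 3915 = -427303/108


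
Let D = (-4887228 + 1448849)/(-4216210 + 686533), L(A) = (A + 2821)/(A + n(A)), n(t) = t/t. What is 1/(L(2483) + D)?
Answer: 243547713/757287229 ≈ 0.32161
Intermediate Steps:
n(t) = 1
L(A) = (2821 + A)/(1 + A) (L(A) = (A + 2821)/(A + 1) = (2821 + A)/(1 + A))
D = 3438379/3529677 (D = -3438379/(-3529677) = -3438379*(-1/3529677) = 3438379/3529677 ≈ 0.97413)
1/(L(2483) + D) = 1/((2821 + 2483)/(1 + 2483) + 3438379/3529677) = 1/(5304/2484 + 3438379/3529677) = 1/((1/2484)*5304 + 3438379/3529677) = 1/(442/207 + 3438379/3529677) = 1/(757287229/243547713) = 243547713/757287229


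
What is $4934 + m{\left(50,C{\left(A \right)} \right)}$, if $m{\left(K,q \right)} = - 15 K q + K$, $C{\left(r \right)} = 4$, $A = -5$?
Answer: $1984$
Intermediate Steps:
$m{\left(K,q \right)} = K - 15 K q$ ($m{\left(K,q \right)} = - 15 K q + K = K - 15 K q$)
$4934 + m{\left(50,C{\left(A \right)} \right)} = 4934 + 50 \left(1 - 60\right) = 4934 + 50 \left(-59\right) = 4934 - 2950 = 1984$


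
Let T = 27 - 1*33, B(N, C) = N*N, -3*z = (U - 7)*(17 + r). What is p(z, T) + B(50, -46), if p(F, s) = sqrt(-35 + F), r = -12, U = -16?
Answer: 2500 + sqrt(30)/3 ≈ 2501.8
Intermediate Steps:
z = 115/3 (z = -(-16 - 7)*(17 - 12)/3 = -(-23)*5/3 = -1/3*(-115) = 115/3 ≈ 38.333)
B(N, C) = N**2
T = -6 (T = 27 - 33 = -6)
p(z, T) + B(50, -46) = sqrt(-35 + 115/3) + 50**2 = sqrt(10/3) + 2500 = sqrt(30)/3 + 2500 = 2500 + sqrt(30)/3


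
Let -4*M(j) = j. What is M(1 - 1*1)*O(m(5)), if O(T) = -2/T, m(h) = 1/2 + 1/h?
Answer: 0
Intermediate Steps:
M(j) = -j/4
m(h) = ½ + 1/h (m(h) = 1*(½) + 1/h = ½ + 1/h)
M(1 - 1*1)*O(m(5)) = (-(1 - 1*1)/4)*(-2*10/(2 + 5)) = (-(1 - 1)/4)*(-2/((½)*(⅕)*7)) = (-¼*0)*(-2/7/10) = 0*(-2*10/7) = 0*(-20/7) = 0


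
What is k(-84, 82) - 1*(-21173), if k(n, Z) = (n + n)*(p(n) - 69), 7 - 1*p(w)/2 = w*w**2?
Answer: -199118131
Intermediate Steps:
p(w) = 14 - 2*w**3 (p(w) = 14 - 2*w*w**2 = 14 - 2*w**3)
k(n, Z) = 2*n*(-55 - 2*n**3) (k(n, Z) = (n + n)*((14 - 2*n**3) - 69) = (2*n)*(-55 - 2*n**3) = 2*n*(-55 - 2*n**3))
k(-84, 82) - 1*(-21173) = (-110*(-84) - 4*(-84)**4) - 1*(-21173) = (9240 - 4*49787136) + 21173 = (9240 - 199148544) + 21173 = -199139304 + 21173 = -199118131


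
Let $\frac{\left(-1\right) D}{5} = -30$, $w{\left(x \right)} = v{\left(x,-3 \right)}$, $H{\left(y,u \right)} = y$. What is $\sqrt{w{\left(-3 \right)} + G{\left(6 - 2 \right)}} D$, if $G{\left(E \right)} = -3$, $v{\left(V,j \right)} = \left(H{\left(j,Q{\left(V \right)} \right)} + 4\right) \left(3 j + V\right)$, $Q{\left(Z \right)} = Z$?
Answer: $150 i \sqrt{15} \approx 580.95 i$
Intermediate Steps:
$v{\left(V,j \right)} = \left(4 + j\right) \left(V + 3 j\right)$ ($v{\left(V,j \right)} = \left(j + 4\right) \left(3 j + V\right) = \left(4 + j\right) \left(V + 3 j\right)$)
$w{\left(x \right)} = -9 + x$ ($w{\left(x \right)} = 3 \left(-3\right)^{2} + 4 x + 12 \left(-3\right) + x \left(-3\right) = 3 \cdot 9 + 4 x - 36 - 3 x = 27 + 4 x - 36 - 3 x = -9 + x$)
$D = 150$ ($D = \left(-5\right) \left(-30\right) = 150$)
$\sqrt{w{\left(-3 \right)} + G{\left(6 - 2 \right)}} D = \sqrt{\left(-9 - 3\right) - 3} \cdot 150 = \sqrt{-12 - 3} \cdot 150 = \sqrt{-15} \cdot 150 = i \sqrt{15} \cdot 150 = 150 i \sqrt{15}$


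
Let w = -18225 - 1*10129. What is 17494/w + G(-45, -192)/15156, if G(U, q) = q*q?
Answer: 10834761/5968517 ≈ 1.8153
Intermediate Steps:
w = -28354 (w = -18225 - 10129 = -28354)
G(U, q) = q**2
17494/w + G(-45, -192)/15156 = 17494/(-28354) + (-192)**2/15156 = 17494*(-1/28354) + 36864*(1/15156) = -8747/14177 + 1024/421 = 10834761/5968517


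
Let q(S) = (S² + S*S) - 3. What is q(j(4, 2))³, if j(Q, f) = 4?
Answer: 24389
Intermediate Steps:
q(S) = -3 + 2*S² (q(S) = (S² + S²) - 3 = 2*S² - 3 = -3 + 2*S²)
q(j(4, 2))³ = (-3 + 2*4²)³ = (-3 + 2*16)³ = (-3 + 32)³ = 29³ = 24389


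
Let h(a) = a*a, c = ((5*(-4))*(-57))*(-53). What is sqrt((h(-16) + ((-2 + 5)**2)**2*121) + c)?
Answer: I*sqrt(50363) ≈ 224.42*I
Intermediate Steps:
c = -60420 (c = -20*(-57)*(-53) = 1140*(-53) = -60420)
h(a) = a**2
sqrt((h(-16) + ((-2 + 5)**2)**2*121) + c) = sqrt(((-16)**2 + ((-2 + 5)**2)**2*121) - 60420) = sqrt((256 + (3**2)**2*121) - 60420) = sqrt((256 + 9**2*121) - 60420) = sqrt((256 + 81*121) - 60420) = sqrt((256 + 9801) - 60420) = sqrt(10057 - 60420) = sqrt(-50363) = I*sqrt(50363)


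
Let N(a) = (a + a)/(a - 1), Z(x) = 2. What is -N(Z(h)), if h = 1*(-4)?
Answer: -4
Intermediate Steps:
h = -4
N(a) = 2*a/(-1 + a) (N(a) = (2*a)/(-1 + a) = 2*a/(-1 + a))
-N(Z(h)) = -2*2/(-1 + 2) = -2*2/1 = -2*2 = -1*4 = -4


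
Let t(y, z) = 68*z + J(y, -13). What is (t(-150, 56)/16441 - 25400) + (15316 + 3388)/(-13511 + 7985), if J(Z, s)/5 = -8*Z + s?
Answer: -1153959504523/45426483 ≈ -25403.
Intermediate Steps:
J(Z, s) = -40*Z + 5*s (J(Z, s) = 5*(-8*Z + s) = 5*(s - 8*Z) = -40*Z + 5*s)
t(y, z) = -65 - 40*y + 68*z (t(y, z) = 68*z + (-40*y + 5*(-13)) = 68*z + (-40*y - 65) = 68*z + (-65 - 40*y) = -65 - 40*y + 68*z)
(t(-150, 56)/16441 - 25400) + (15316 + 3388)/(-13511 + 7985) = ((-65 - 40*(-150) + 68*56)/16441 - 25400) + (15316 + 3388)/(-13511 + 7985) = ((-65 + 6000 + 3808)*(1/16441) - 25400) + 18704/(-5526) = (9743*(1/16441) - 25400) + 18704*(-1/5526) = (9743/16441 - 25400) - 9352/2763 = -417591657/16441 - 9352/2763 = -1153959504523/45426483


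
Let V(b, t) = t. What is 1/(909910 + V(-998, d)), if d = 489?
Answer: 1/910399 ≈ 1.0984e-6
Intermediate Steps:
1/(909910 + V(-998, d)) = 1/(909910 + 489) = 1/910399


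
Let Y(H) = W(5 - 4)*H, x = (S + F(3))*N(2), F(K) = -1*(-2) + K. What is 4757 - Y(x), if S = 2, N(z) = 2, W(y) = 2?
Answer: 4729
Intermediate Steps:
F(K) = 2 + K
x = 14 (x = (2 + (2 + 3))*2 = (2 + 5)*2 = 7*2 = 14)
Y(H) = 2*H
4757 - Y(x) = 4757 - 2*14 = 4757 - 1*28 = 4757 - 28 = 4729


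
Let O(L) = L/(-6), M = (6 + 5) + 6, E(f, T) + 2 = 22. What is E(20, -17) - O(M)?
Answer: 137/6 ≈ 22.833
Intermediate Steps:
E(f, T) = 20 (E(f, T) = -2 + 22 = 20)
M = 17 (M = 11 + 6 = 17)
O(L) = -L/6 (O(L) = L*(-⅙) = -L/6)
E(20, -17) - O(M) = 20 - (-1)*17/6 = 20 - 1*(-17/6) = 20 + 17/6 = 137/6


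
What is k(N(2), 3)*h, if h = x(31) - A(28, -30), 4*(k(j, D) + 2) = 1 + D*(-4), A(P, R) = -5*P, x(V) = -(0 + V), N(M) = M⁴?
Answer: -2071/4 ≈ -517.75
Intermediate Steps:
x(V) = -V
k(j, D) = -7/4 - D (k(j, D) = -2 + (1 + D*(-4))/4 = -2 + (1 - 4*D)/4 = -2 + (¼ - D) = -7/4 - D)
h = 109 (h = -1*31 - (-5)*28 = -31 - 1*(-140) = -31 + 140 = 109)
k(N(2), 3)*h = (-7/4 - 1*3)*109 = (-7/4 - 3)*109 = -19/4*109 = -2071/4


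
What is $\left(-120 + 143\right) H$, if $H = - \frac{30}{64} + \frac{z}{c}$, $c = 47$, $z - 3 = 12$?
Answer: $- \frac{5175}{1504} \approx -3.4408$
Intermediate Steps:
$z = 15$ ($z = 3 + 12 = 15$)
$H = - \frac{225}{1504}$ ($H = - \frac{30}{64} + \frac{15}{47} = \left(-30\right) \frac{1}{64} + 15 \cdot \frac{1}{47} = - \frac{15}{32} + \frac{15}{47} = - \frac{225}{1504} \approx -0.1496$)
$\left(-120 + 143\right) H = \left(-120 + 143\right) \left(- \frac{225}{1504}\right) = 23 \left(- \frac{225}{1504}\right) = - \frac{5175}{1504}$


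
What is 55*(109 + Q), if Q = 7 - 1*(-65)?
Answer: 9955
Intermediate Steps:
Q = 72 (Q = 7 + 65 = 72)
55*(109 + Q) = 55*(109 + 72) = 55*181 = 9955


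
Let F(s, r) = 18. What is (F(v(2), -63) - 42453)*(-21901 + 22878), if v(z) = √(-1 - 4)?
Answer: -41458995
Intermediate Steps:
v(z) = I*√5 (v(z) = √(-5) = I*√5)
(F(v(2), -63) - 42453)*(-21901 + 22878) = (18 - 42453)*(-21901 + 22878) = -42435*977 = -41458995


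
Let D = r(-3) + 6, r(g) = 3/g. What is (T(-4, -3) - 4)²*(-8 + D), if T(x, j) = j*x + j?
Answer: -75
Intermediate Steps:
T(x, j) = j + j*x
D = 5 (D = 3/(-3) + 6 = 3*(-⅓) + 6 = -1 + 6 = 5)
(T(-4, -3) - 4)²*(-8 + D) = (-3*(1 - 4) - 4)²*(-8 + 5) = (-3*(-3) - 4)²*(-3) = (9 - 4)²*(-3) = 5²*(-3) = 25*(-3) = -75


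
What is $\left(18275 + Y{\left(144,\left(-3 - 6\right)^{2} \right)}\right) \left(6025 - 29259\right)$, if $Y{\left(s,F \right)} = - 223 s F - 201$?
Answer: $60013375532$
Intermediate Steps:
$Y{\left(s,F \right)} = -201 - 223 F s$ ($Y{\left(s,F \right)} = - 223 F s - 201 = -201 - 223 F s$)
$\left(18275 + Y{\left(144,\left(-3 - 6\right)^{2} \right)}\right) \left(6025 - 29259\right) = \left(18275 - \left(201 + 223 \left(-3 - 6\right)^{2} \cdot 144\right)\right) \left(6025 - 29259\right) = \left(18275 - \left(201 + 223 \left(-9\right)^{2} \cdot 144\right)\right) \left(-23234\right) = \left(18275 - \left(201 + 18063 \cdot 144\right)\right) \left(-23234\right) = \left(18275 - 2601273\right) \left(-23234\right) = \left(-2582998\right) \left(-23234\right) = 60013375532$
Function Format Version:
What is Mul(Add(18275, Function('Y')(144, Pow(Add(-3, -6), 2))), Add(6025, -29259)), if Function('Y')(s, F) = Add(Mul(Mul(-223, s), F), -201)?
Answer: 60013375532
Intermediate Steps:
Function('Y')(s, F) = Add(-201, Mul(-223, F, s)) (Function('Y')(s, F) = Add(Mul(-223, F, s), -201) = Add(-201, Mul(-223, F, s)))
Mul(Add(18275, Function('Y')(144, Pow(Add(-3, -6), 2))), Add(6025, -29259)) = Mul(Add(18275, Add(-201, Mul(-223, Pow(Add(-3, -6), 2), 144))), Add(6025, -29259)) = Mul(Add(18275, Add(-201, Mul(-223, Pow(-9, 2), 144))), -23234) = Mul(Add(18275, Add(-201, Mul(-223, 81, 144))), -23234) = Mul(Add(18275, Add(-201, -2601072)), -23234) = Mul(Add(18275, -2601273), -23234) = Mul(-2582998, -23234) = 60013375532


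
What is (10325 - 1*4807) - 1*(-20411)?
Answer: 25929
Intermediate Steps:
(10325 - 1*4807) - 1*(-20411) = (10325 - 4807) + 20411 = 5518 + 20411 = 25929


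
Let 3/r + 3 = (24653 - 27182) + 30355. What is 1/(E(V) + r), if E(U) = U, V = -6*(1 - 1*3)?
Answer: 27823/333879 ≈ 0.083333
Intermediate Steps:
V = 12 (V = -6*(1 - 3) = -6*(-2) = 12)
r = 3/27823 (r = 3/(-3 + ((24653 - 27182) + 30355)) = 3/(-3 + (-2529 + 30355)) = 3/(-3 + 27826) = 3/27823 ≈ 0.00010782)
1/(E(V) + r) = 1/(12 + 3/27823) = 1/(333879/27823) = 27823/333879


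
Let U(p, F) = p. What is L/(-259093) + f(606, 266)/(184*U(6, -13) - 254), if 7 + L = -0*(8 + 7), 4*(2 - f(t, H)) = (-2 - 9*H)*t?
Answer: 47024864289/110114525 ≈ 427.05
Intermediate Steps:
f(t, H) = 2 - t*(-2 - 9*H)/4 (f(t, H) = 2 - (-2 - 9*H)*t/4 = 2 - t*(-2 - 9*H)/4)
L = -7 (L = -7 - 0*(8 + 7) = -7 - 0*15 = -7 - 3474*0 = -7 + 0 = -7)
L/(-259093) + f(606, 266)/(184*U(6, -13) - 254) = -7/(-259093) + (2 + (½)*606 + (9/4)*266*606)/(184*6 - 254) = -7*(-1/259093) + (2 + 303 + 362691)/(1104 - 254) = 7/259093 + 362996/850 = 7/259093 + 362996*(1/850) = 7/259093 + 181498/425 = 47024864289/110114525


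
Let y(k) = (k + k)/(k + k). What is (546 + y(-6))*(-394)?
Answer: -215518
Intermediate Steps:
y(k) = 1 (y(k) = (2*k)/((2*k)) = (2*k)*(1/(2*k)) = 1)
(546 + y(-6))*(-394) = (546 + 1)*(-394) = 547*(-394) = -215518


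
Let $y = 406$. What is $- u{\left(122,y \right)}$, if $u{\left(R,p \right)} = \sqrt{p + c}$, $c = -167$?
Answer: $- \sqrt{239} \approx -15.46$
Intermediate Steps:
$u{\left(R,p \right)} = \sqrt{-167 + p}$ ($u{\left(R,p \right)} = \sqrt{p - 167} = \sqrt{-167 + p}$)
$- u{\left(122,y \right)} = - \sqrt{-167 + 406} = - \sqrt{239}$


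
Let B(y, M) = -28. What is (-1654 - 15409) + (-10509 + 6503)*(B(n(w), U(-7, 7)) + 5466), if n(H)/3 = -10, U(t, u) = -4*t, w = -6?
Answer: -21801691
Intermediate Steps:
n(H) = -30 (n(H) = 3*(-10) = -30)
(-1654 - 15409) + (-10509 + 6503)*(B(n(w), U(-7, 7)) + 5466) = (-1654 - 15409) + (-10509 + 6503)*(-28 + 5466) = -17063 - 4006*5438 = -17063 - 21784628 = -21801691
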